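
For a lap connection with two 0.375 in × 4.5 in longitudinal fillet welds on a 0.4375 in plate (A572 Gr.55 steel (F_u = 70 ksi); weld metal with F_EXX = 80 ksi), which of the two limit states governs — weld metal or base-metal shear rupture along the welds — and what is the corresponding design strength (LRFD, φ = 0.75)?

t_e = 0.707 × 0.375 = 0.2651 in; L = 9 in.
Weld metal: φR_n = 0.75 × 0.6 × 80 × 0.2651 × 9 = 85.9 kips.
Base metal (shear rupture): φR_n = 0.75 × 0.6 × 70 × 0.4375 × 9 = 124 kips.
Governing: weld metal.

φR_n ≈ 85.9 kips (weld metal governs)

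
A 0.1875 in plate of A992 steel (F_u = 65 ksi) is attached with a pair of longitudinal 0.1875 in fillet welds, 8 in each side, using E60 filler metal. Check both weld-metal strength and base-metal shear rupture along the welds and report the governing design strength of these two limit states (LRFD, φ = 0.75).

E60XX → F_EXX = 60 ksi.
t_e = 0.707 × 0.1875 = 0.1326 in; L = 16 in.
Weld metal: φR_n = 0.75 × 0.6 × 60 × 0.1326 × 16 = 57.27 kip.
Base metal (shear rupture): φR_n = 0.75 × 0.6 × 65 × 0.1875 × 16 = 87.75 kip.
Governing: weld metal.

φR_n ≈ 57.3 kip (weld metal governs)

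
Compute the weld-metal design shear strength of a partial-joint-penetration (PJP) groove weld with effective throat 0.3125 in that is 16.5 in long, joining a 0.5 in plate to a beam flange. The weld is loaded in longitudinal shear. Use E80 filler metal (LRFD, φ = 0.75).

E80XX → F_EXX = 80 ksi.
Effective throat (given) t_e = 0.3125 in.
A_we = 0.3125 × 16.5 = 5.156 in².
F_nw = 0.6 F_EXX = 48 ksi.
φR_n = 0.75 × 48 × 5.156 = 185.6 kip.

φR_n ≈ 186 kip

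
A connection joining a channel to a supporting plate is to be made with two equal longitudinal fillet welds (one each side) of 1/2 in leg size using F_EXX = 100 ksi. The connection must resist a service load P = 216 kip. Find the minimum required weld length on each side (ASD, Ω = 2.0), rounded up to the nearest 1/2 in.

L = 10.5 in on each side

Throat t_e = 0.707 × 0.5 = 0.3535 in.
r_n/Ω = (0.6 × 100 × 0.3535) / 2.0 = 10.6 kip/in.
L_req = P / (r_n/Ω) = 216 / 10.6 = 20.37 in total.
Per side: 20.37 / 2 = 10.18 in.
Round up → use L = 10.5 in on each side.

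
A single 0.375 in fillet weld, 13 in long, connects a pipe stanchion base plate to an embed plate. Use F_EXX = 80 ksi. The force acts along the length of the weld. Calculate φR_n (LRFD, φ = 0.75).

φR_n ≈ 124 kips

Effective throat t_e = 0.707 × 0.375 = 0.2651 in.
Total length L = 13 in; A_we = 0.2651 × 13 = 3.447 in².
F_nw = 0.6 F_EXX = 0.6 × 80 = 48 ksi.
φR_n = 0.75 × 48 × 3.447 = 124.1 kips.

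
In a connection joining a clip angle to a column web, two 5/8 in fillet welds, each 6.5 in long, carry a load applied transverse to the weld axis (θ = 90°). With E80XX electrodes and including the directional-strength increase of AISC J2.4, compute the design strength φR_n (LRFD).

E80XX → F_EXX = 80 ksi.
t_e = 0.707 × 0.625 = 0.4419 in; A_we = 0.4419 × 13 = 5.744 in².
Directional factor: 1.0 + 0.5 sin^1.5(90°) = 1.5.
F_nw = 0.6 × 80 × 1.5 = 72 ksi.
φR_n = 0.75 × 72 × 5.744 = 310.2 kips.

φR_n ≈ 310 kips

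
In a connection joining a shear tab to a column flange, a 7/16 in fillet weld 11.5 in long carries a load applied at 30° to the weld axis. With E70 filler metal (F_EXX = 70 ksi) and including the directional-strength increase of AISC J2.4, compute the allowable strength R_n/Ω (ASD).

R_n/Ω ≈ 87.9 kip

t_e = 0.707 × 0.4375 = 0.3093 in; A_we = 0.3093 × 11.5 = 3.557 in².
Directional factor: 1.0 + 0.5 sin^1.5(30°) = 1.177.
F_nw = 0.6 × 70 × 1.177 = 49.42 ksi.
R_n/Ω = (49.42 × 3.557) / 2.0 = 87.9 kip.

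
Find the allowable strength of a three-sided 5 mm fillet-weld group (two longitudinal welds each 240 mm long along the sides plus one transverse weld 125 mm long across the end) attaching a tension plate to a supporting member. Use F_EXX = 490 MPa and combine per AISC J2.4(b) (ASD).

t_e = 0.707 × 5 = 3.535 mm.
R_nwl = 0.6 × 490 × 3.535 × 480 × 10⁻³ = 498.9 kN (longitudinal, 2 welds).
R_nwt = 0.6 × 490 × 3.535 × 125 × 10⁻³ = 129.9 kN (transverse, base value).
(i) R_nwl + R_nwt = 628.8 kN; (ii) 0.85 R_nwl + 1.5 R_nwt = 618.9 kN.
R_n = max = 628.8 kN [governs: (i)]; R_n/Ω = 314.4 kN.

R_n/Ω ≈ 314 kN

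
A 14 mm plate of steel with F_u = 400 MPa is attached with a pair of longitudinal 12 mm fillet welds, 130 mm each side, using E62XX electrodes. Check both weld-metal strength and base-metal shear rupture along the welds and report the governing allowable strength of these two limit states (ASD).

R_n/Ω ≈ 410 kN (weld metal governs)

E62XX → F_EXX = 620 MPa.
t_e = 0.707 × 12 = 8.484 mm; L = 260 mm.
Weld metal: R_n/Ω = (1/2.0) × 0.6 × 620 × 8.484 × 260 × 10⁻³ = 410.3 kN.
Base metal (shear rupture): R_n/Ω = (1/2.0) × 0.6 × 400 × 14 × 260 × 10⁻³ = 436.8 kN.
Governing: weld metal.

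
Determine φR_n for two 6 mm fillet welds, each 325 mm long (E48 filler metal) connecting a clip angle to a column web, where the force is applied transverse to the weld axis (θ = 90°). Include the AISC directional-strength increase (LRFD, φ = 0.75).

E48XX → F_EXX = 480 MPa.
t_e = 0.707 × 6 = 4.242 mm; A_we = 4.242 × 650 = 2757 mm².
Directional factor: 1.0 + 0.5 sin^1.5(90°) = 1.5.
F_nw = 0.6 × 480 × 1.5 = 432 MPa.
φR_n = 0.75 × 432 × 2757 × 10⁻³ = 893.4 kN.

φR_n ≈ 893 kN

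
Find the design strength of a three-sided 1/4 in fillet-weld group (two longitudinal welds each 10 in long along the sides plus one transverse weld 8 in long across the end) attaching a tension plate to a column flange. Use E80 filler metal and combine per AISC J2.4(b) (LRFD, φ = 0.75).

E80XX → F_EXX = 80 ksi.
t_e = 0.707 × 0.25 = 0.1767 in.
R_nwl = 0.6 × 80 × 0.1767 × 20 = 169.7 kip (longitudinal, 2 welds).
R_nwt = 0.6 × 80 × 0.1767 × 8 = 67.87 kip (transverse, base value).
(i) R_nwl + R_nwt = 237.6 kip; (ii) 0.85 R_nwl + 1.5 R_nwt = 246 kip.
R_n = max = 246 kip [governs: (ii)]; φR_n = 184.5 kip.

φR_n ≈ 185 kip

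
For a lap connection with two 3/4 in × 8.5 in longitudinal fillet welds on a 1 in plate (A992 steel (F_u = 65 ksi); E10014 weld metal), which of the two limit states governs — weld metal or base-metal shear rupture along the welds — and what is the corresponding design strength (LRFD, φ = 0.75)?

φR_n ≈ 406 kip (weld metal governs)

E100XX → F_EXX = 100 ksi.
t_e = 0.707 × 0.75 = 0.5302 in; L = 17 in.
Weld metal: φR_n = 0.75 × 0.6 × 100 × 0.5302 × 17 = 405.6 kip.
Base metal (shear rupture): φR_n = 0.75 × 0.6 × 65 × 1 × 17 = 497.2 kip.
Governing: weld metal.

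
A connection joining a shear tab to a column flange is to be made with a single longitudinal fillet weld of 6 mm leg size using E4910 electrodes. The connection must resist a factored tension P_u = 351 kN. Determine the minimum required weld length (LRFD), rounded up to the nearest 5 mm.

E49XX → F_EXX = 490 MPa.
Throat t_e = 0.707 × 6 = 4.242 mm.
φr_n = 0.75 × 0.6 × 490 × 4.242 × 10⁻³ = 0.9354 kN/mm.
L_req = P_u / φr_n = 351 / 0.9354 = 375.3 mm total.
Round up → use L = 380 mm.

L = 380 mm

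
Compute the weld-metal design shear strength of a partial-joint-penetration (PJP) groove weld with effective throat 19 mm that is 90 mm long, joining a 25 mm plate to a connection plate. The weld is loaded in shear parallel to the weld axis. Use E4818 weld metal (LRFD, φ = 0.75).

φR_n ≈ 369 kN

E48XX → F_EXX = 480 MPa.
Effective throat (given) t_e = 19 mm.
A_we = 19 × 90 = 1710 mm².
F_nw = 0.6 F_EXX = 288 MPa.
φR_n = 0.75 × 288 × 1710 × 10⁻³ = 369.4 kN.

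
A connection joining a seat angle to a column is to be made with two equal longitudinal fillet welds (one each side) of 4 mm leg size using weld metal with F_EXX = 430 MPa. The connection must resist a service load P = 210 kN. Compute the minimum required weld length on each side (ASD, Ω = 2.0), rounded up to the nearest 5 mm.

L = 290 mm on each side

Throat t_e = 0.707 × 4 = 2.828 mm.
r_n/Ω = (0.6 × 430 × 2.828) / 2.0 = 364.8 N/mm = 0.3648 kN/mm.
L_req = P / (r_n/Ω) = 210 / 0.3648 = 575.6 mm total.
Per side: 575.6 / 2 = 287.8 mm.
Round up → use L = 290 mm on each side.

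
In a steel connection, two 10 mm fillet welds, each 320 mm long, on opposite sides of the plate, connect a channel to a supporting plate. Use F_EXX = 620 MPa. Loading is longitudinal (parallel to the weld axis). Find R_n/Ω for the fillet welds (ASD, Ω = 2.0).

R_n/Ω ≈ 842 kN

Effective throat t_e = 0.707 × 10 = 7.07 mm.
Total length L = 640 mm; A_we = 7.07 × 640 = 4525 mm².
F_nw = 0.6 F_EXX = 0.6 × 620 = 372 MPa.
R_n = 372 × 4525 × 10⁻³ = 1683 kN; R_n/Ω = 1683/2.0 = 841.6 kN.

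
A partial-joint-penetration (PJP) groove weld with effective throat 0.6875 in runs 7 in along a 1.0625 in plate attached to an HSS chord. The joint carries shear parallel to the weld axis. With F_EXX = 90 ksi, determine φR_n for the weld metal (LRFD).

φR_n ≈ 195 kip

Effective throat (given) t_e = 0.6875 in.
A_we = 0.6875 × 7 = 4.812 in².
F_nw = 0.6 F_EXX = 54 ksi.
φR_n = 0.75 × 54 × 4.812 = 194.9 kip.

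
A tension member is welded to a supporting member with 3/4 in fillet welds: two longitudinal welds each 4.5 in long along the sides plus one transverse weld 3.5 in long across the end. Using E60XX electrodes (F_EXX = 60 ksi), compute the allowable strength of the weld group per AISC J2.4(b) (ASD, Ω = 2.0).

t_e = 0.707 × 0.75 = 0.5302 in.
R_nwl = 0.6 × 60 × 0.5302 × 9 = 171.8 kips (longitudinal, 2 welds).
R_nwt = 0.6 × 60 × 0.5302 × 3.5 = 66.81 kips (transverse, base value).
(i) R_nwl + R_nwt = 238.6 kips; (ii) 0.85 R_nwl + 1.5 R_nwt = 246.2 kips.
R_n = max = 246.2 kips [governs: (ii)]; R_n/Ω = 123.1 kips.

R_n/Ω ≈ 123 kips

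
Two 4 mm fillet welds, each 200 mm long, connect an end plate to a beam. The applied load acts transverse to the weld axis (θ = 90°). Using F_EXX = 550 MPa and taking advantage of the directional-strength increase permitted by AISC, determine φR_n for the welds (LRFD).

φR_n ≈ 420 kN

t_e = 0.707 × 4 = 2.828 mm; A_we = 2.828 × 400 = 1131 mm².
Directional factor: 1.0 + 0.5 sin^1.5(90°) = 1.5.
F_nw = 0.6 × 550 × 1.5 = 495 MPa.
φR_n = 0.75 × 495 × 1131 × 10⁻³ = 420 kN.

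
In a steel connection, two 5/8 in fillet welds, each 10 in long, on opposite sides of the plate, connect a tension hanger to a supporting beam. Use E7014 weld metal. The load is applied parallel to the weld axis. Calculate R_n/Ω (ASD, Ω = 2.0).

R_n/Ω ≈ 186 kip

E70XX → F_EXX = 70 ksi.
Effective throat t_e = 0.707 × 0.625 = 0.4419 in.
Total length L = 20 in; A_we = 0.4419 × 20 = 8.837 in².
F_nw = 0.6 F_EXX = 0.6 × 70 = 42 ksi.
R_n = 42 × 8.837 = 371.2 kip; R_n/Ω = 371.2/2.0 = 185.6 kip.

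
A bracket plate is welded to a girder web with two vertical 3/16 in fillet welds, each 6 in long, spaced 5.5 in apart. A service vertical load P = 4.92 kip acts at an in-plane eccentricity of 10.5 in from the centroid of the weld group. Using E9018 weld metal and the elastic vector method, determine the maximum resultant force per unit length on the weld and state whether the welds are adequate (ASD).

E90XX → F_EXX = 90 ksi.
Total weld length L_w = 12 in. Treat welds as unit-width lines.
Polar moment about centroid: J = 2[d³/12 + d(b/2)²] = 2[6³/12 + 6×2.75²] = 126.8 in³.
Direct shear f_v = P/L_w = 4.92 / 12 = 0.41 kip/in (vertical).
Torsion M = P·e = 4.92 × 10.5 = 51.66 kip·in.
Critical point at (x, y) = (2.75, 3) from centroid. f_tx = M·y/J = 1.223 kip/in; f_ty = M·x/J = 1.121 kip/in.
Resultant f_max = √[f_tx² + (f_v + f_ty)²] = √[1.223² + (0.41 + 1.121)²] = 1.959 kip/in.
Capacity per unit length: r_n/Ω = (1/2.0) × 0.6 × 90 × (0.707 × 0.1875) = 3.579 kip/in.
1.959 ≤ 3.579 → adequate.

f_max ≈ 1.96 kip/in; adequate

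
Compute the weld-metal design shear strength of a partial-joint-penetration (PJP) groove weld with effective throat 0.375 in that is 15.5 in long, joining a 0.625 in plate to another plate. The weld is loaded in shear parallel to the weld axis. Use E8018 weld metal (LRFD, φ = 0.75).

E80XX → F_EXX = 80 ksi.
Effective throat (given) t_e = 0.375 in.
A_we = 0.375 × 15.5 = 5.812 in².
F_nw = 0.6 F_EXX = 48 ksi.
φR_n = 0.75 × 48 × 5.812 = 209.2 kips.

φR_n ≈ 209 kips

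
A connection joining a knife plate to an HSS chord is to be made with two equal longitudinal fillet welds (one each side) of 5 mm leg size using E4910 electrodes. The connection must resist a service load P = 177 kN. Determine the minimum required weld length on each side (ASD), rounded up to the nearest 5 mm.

L = 175 mm on each side

E49XX → F_EXX = 490 MPa.
Throat t_e = 0.707 × 5 = 3.535 mm.
r_n/Ω = (0.6 × 490 × 3.535) / 2.0 = 519.6 N/mm = 0.5196 kN/mm.
L_req = P / (r_n/Ω) = 177 / 0.5196 = 340.6 mm total.
Per side: 340.6 / 2 = 170.3 mm.
Round up → use L = 175 mm on each side.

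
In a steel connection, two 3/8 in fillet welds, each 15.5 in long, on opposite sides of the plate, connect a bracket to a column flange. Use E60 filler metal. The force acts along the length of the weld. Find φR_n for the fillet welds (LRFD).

φR_n ≈ 222 kips

E60XX → F_EXX = 60 ksi.
Effective throat t_e = 0.707 × 0.375 = 0.2651 in.
Total length L = 31 in; A_we = 0.2651 × 31 = 8.219 in².
F_nw = 0.6 F_EXX = 0.6 × 60 = 36 ksi.
φR_n = 0.75 × 36 × 8.219 = 221.9 kips.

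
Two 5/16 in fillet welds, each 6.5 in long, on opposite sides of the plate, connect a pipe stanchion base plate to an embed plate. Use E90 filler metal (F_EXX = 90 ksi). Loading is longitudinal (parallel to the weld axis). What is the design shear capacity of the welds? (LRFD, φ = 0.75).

Effective throat t_e = 0.707 × 0.3125 = 0.2209 in.
Total length L = 13 in; A_we = 0.2209 × 13 = 2.872 in².
F_nw = 0.6 F_EXX = 0.6 × 90 = 54 ksi.
φR_n = 0.75 × 54 × 2.872 = 116.3 kip.

φR_n ≈ 116 kip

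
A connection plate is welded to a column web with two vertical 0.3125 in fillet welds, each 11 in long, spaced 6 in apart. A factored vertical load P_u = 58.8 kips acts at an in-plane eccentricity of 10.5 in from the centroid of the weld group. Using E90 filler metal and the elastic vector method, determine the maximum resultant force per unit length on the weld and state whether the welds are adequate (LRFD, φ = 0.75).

f_max ≈ 10.8 kip/in; NOT adequate

E90XX → F_EXX = 90 ksi.
Total weld length L_w = 22 in. Treat welds as unit-width lines.
Polar moment about centroid: J = 2[d³/12 + d(b/2)²] = 2[11³/12 + 11×3²] = 419.8 in³.
Direct shear f_v = P/L_w = 58.8 / 22 = 2.673 kip/in (vertical).
Torsion M = P·e = 58.8 × 10.5 = 617.4 kip·in.
Critical point at (x, y) = (3, 5.5) from centroid. f_tx = M·y/J = 8.088 kip/in; f_ty = M·x/J = 4.412 kip/in.
Resultant f_max = √[f_tx² + (f_v + f_ty)²] = √[8.088² + (2.673 + 4.412)²] = 10.75 kip/in.
Capacity per unit length: φr_n = 0.75 × 0.6 × 90 × (0.707 × 0.3125) = 8.948 kip/in.
10.75 > 8.948 → NOT adequate.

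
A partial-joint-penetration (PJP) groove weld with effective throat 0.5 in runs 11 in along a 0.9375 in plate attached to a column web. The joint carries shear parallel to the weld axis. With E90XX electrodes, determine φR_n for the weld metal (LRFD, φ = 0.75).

E90XX → F_EXX = 90 ksi.
Effective throat (given) t_e = 0.5 in.
A_we = 0.5 × 11 = 5.5 in².
F_nw = 0.6 F_EXX = 54 ksi.
φR_n = 0.75 × 54 × 5.5 = 222.8 kips.

φR_n ≈ 223 kips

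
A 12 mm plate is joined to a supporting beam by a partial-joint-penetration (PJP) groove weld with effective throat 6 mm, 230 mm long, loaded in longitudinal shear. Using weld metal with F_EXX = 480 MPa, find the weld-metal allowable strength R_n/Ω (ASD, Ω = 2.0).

R_n/Ω ≈ 199 kN

Effective throat (given) t_e = 6 mm.
A_we = 6 × 230 = 1380 mm².
F_nw = 0.6 F_EXX = 288 MPa.
R_n/Ω = (288 × 1380) / 2.0 × 10⁻³ = 198.7 kN.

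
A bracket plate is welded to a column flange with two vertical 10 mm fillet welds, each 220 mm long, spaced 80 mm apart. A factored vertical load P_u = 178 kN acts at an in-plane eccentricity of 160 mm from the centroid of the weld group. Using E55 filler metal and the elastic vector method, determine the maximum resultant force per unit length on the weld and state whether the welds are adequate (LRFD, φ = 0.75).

E55XX → F_EXX = 550 MPa.
Total weld length L_w = 440 mm. Treat welds as unit-width lines.
Polar moment about centroid: J = 2[d³/12 + d(b/2)²] = 2[220³/12 + 220×40²] = 2479000 mm³.
Direct shear f_v = P/L_w = 178×10³ / 440 = 404.5 N/mm (vertical).
Torsion M = P·e = 178×10³ × 160 = 28480000 N·mm.
Critical point at (x, y) = (40, 110) from centroid. f_tx = M·y/J = 1264 N/mm; f_ty = M·x/J = 459.6 N/mm.
Resultant f_max = √[f_tx² + (f_v + f_ty)²] = √[1264² + (404.5 + 459.6)²] = 1531 N/mm.
Capacity per unit length: φr_n = 0.75 × 0.6 × 550 × (0.707 × 10) = 1750 N/mm.
1531 ≤ 1750 → adequate.

f_max ≈ 1530 N/mm; adequate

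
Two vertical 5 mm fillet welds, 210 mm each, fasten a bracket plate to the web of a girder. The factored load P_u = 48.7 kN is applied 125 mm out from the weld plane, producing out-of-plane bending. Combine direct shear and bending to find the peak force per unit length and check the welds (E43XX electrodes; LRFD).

E43XX → F_EXX = 430 MPa.
L_w = 2 × 210 = 420 mm; section modulus (unit throat) S = 2 × L²/6 = 14700 mm².
Direct shear f_v = P/L_w = 48.7×10³/420 = 116 N/mm.
Moment M = P × e = 48.7×10³ × 125 = 6087500 N·mm; bending f_b = M/S = 414.1 N/mm.
f_max = √(f_v² + f_b²) = √(116² + 414.1²) = 430 N/mm.
φr_n = 0.75 × 0.6 × 430 × (0.707 × 5) = 684 N/mm → adequate.

f_max ≈ 430 N/mm; adequate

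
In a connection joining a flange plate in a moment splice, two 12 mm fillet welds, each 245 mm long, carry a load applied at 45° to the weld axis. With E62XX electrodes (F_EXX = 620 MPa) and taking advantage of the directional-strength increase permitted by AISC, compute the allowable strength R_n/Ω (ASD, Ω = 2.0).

t_e = 0.707 × 12 = 8.484 mm; A_we = 8.484 × 490 = 4157 mm².
Directional factor: 1.0 + 0.5 sin^1.5(45°) = 1.297.
F_nw = 0.6 × 620 × 1.297 = 482.6 MPa.
R_n/Ω = (482.6 × 4157) / 2.0 × 10⁻³ = 1003 kN.

R_n/Ω ≈ 1000 kN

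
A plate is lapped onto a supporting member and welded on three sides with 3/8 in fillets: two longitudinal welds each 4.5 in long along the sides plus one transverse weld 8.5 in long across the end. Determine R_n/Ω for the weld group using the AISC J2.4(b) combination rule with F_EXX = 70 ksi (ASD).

t_e = 0.707 × 0.375 = 0.2651 in.
R_nwl = 0.6 × 70 × 0.2651 × 9 = 100.2 kip (longitudinal, 2 welds).
R_nwt = 0.6 × 70 × 0.2651 × 8.5 = 94.65 kip (transverse, base value).
(i) R_nwl + R_nwt = 194.9 kip; (ii) 0.85 R_nwl + 1.5 R_nwt = 227.2 kip.
R_n = max = 227.2 kip [governs: (ii)]; R_n/Ω = 113.6 kip.

R_n/Ω ≈ 114 kip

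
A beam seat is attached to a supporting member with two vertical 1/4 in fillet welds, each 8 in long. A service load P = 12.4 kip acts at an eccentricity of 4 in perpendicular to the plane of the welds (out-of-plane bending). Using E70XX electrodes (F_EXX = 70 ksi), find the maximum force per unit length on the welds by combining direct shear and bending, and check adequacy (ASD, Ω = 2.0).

L_w = 2 × 8 = 16 in; section modulus (unit throat) S = 2 × L²/6 = 21.33 in².
Direct shear f_v = P/L_w = 12.4/16 = 0.775 kip/in.
Moment M = P × e = 12.4 × 4 = 49.6 kip·in; bending f_b = M/S = 2.325 kip/in.
f_max = √(f_v² + f_b²) = √(0.775² + 2.325²) = 2.451 kip/in.
r_n/Ω = (1/2.0) × 0.6 × 70 × (0.707 × 0.25) = 3.712 kip/in → adequate.

f_max ≈ 2.45 kip/in; adequate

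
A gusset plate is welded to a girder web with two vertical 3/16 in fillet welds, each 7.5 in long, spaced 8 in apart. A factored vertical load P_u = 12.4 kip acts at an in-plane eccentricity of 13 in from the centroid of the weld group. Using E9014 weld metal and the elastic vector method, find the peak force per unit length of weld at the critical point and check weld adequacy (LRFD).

E90XX → F_EXX = 90 ksi.
Total weld length L_w = 15 in. Treat welds as unit-width lines.
Polar moment about centroid: J = 2[d³/12 + d(b/2)²] = 2[7.5³/12 + 7.5×4²] = 310.3 in³.
Direct shear f_v = P/L_w = 12.4 / 15 = 0.8267 kip/in (vertical).
Torsion M = P·e = 12.4 × 13 = 161.2 kip·in.
Critical point at (x, y) = (4, 3.75) from centroid. f_tx = M·y/J = 1.948 kip/in; f_ty = M·x/J = 2.078 kip/in.
Resultant f_max = √[f_tx² + (f_v + f_ty)²] = √[1.948² + (0.8267 + 2.078)²] = 3.497 kip/in.
Capacity per unit length: φr_n = 0.75 × 0.6 × 90 × (0.707 × 0.1875) = 5.369 kip/in.
3.497 ≤ 5.369 → adequate.

f_max ≈ 3.5 kip/in; adequate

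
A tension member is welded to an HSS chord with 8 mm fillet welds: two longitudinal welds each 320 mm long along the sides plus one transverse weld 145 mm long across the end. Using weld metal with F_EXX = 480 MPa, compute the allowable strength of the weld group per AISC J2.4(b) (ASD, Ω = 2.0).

t_e = 0.707 × 8 = 5.656 mm.
R_nwl = 0.6 × 480 × 5.656 × 640 × 10⁻³ = 1043 kN (longitudinal, 2 welds).
R_nwt = 0.6 × 480 × 5.656 × 145 × 10⁻³ = 236.2 kN (transverse, base value).
(i) R_nwl + R_nwt = 1279 kN; (ii) 0.85 R_nwl + 1.5 R_nwt = 1240 kN.
R_n = max = 1279 kN [governs: (i)]; R_n/Ω = 639.4 kN.

R_n/Ω ≈ 639 kN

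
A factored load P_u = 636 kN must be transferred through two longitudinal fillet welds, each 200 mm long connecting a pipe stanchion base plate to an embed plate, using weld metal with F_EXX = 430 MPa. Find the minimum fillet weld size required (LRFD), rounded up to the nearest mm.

Total weld length L = 400 mm.
Required throat t_e = P_u / (φ × 0.6 F_EXX × L) = 636 / (0.75 × 0.6 × 430 × 400 × 10⁻³) = 8.217 mm.
Required leg w = t_e / 0.707 = 11.62 mm → use 12 mm.

w = 12 mm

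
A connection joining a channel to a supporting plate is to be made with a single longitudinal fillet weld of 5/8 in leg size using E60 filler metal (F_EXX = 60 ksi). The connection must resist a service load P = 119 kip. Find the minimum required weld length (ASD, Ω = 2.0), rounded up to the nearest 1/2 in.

L = 15 in

Throat t_e = 0.707 × 0.625 = 0.4419 in.
r_n/Ω = (0.6 × 60 × 0.4419) / 2.0 = 7.954 kip/in.
L_req = P / (r_n/Ω) = 119 / 7.954 = 14.96 in total.
Round up → use L = 15 in.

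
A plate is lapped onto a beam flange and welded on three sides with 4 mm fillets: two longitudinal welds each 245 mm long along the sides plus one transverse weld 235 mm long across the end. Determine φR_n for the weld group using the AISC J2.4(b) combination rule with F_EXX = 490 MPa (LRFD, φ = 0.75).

φR_n ≈ 480 kN

t_e = 0.707 × 4 = 2.828 mm.
R_nwl = 0.6 × 490 × 2.828 × 490 × 10⁻³ = 407.4 kN (longitudinal, 2 welds).
R_nwt = 0.6 × 490 × 2.828 × 235 × 10⁻³ = 195.4 kN (transverse, base value).
(i) R_nwl + R_nwt = 602.8 kN; (ii) 0.85 R_nwl + 1.5 R_nwt = 639.4 kN.
R_n = max = 639.4 kN [governs: (ii)]; φR_n = 479.5 kN.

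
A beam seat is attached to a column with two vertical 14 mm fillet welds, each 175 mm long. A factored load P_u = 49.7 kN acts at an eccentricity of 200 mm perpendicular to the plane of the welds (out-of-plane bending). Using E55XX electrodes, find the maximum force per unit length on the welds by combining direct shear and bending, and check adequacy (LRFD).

E55XX → F_EXX = 550 MPa.
L_w = 2 × 175 = 350 mm; section modulus (unit throat) S = 2 × L²/6 = 10210 mm².
Direct shear f_v = P/L_w = 49.7×10³/350 = 142 N/mm.
Moment M = P × e = 49.7×10³ × 200 = 9940000 N·mm; bending f_b = M/S = 973.7 N/mm.
f_max = √(f_v² + f_b²) = √(142² + 973.7²) = 984 N/mm.
φr_n = 0.75 × 0.6 × 550 × (0.707 × 14) = 2450 N/mm → adequate.

f_max ≈ 984 N/mm; adequate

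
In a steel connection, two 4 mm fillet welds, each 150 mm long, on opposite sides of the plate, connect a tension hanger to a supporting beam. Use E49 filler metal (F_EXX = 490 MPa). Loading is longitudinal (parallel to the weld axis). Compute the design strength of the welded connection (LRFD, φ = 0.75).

φR_n ≈ 187 kN

Effective throat t_e = 0.707 × 4 = 2.828 mm.
Total length L = 300 mm; A_we = 2.828 × 300 = 848.4 mm².
F_nw = 0.6 F_EXX = 0.6 × 490 = 294 MPa.
φR_n = 0.75 × 294 × 848.4 × 10⁻³ = 187.1 kN.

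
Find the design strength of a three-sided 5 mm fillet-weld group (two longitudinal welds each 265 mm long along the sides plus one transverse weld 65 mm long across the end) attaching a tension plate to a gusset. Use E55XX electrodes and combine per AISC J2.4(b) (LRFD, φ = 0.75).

φR_n ≈ 521 kN

E55XX → F_EXX = 550 MPa.
t_e = 0.707 × 5 = 3.535 mm.
R_nwl = 0.6 × 550 × 3.535 × 530 × 10⁻³ = 618.3 kN (longitudinal, 2 welds).
R_nwt = 0.6 × 550 × 3.535 × 65 × 10⁻³ = 75.83 kN (transverse, base value).
(i) R_nwl + R_nwt = 694.1 kN; (ii) 0.85 R_nwl + 1.5 R_nwt = 639.3 kN.
R_n = max = 694.1 kN [governs: (i)]; φR_n = 520.6 kN.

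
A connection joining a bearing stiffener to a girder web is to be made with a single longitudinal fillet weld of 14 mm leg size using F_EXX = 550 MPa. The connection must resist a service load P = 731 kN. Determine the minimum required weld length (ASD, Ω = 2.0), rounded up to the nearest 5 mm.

Throat t_e = 0.707 × 14 = 9.898 mm.
r_n/Ω = (0.6 × 550 × 9.898) / 2.0 = 1633 N/mm = 1.633 kN/mm.
L_req = P / (r_n/Ω) = 731 / 1.633 = 447.6 mm total.
Round up → use L = 450 mm.

L = 450 mm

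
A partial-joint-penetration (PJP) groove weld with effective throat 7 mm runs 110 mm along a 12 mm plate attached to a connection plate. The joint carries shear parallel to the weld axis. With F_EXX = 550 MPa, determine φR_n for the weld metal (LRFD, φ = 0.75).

φR_n ≈ 191 kN

Effective throat (given) t_e = 7 mm.
A_we = 7 × 110 = 770 mm².
F_nw = 0.6 F_EXX = 330 MPa.
φR_n = 0.75 × 330 × 770 × 10⁻³ = 190.6 kN.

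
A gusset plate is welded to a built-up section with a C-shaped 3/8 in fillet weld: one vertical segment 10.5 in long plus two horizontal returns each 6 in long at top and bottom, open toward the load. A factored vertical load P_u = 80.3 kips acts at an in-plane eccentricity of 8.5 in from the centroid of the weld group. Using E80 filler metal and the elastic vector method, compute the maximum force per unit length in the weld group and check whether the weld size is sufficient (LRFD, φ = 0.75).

f_max ≈ 11.7 kip/in; NOT adequate

E80XX → F_EXX = 80 ksi.
Total weld length L_w = 22.5 in. Treat welds as unit-width lines.
Centroid: x̄ = 2×6×3 / 22.5 = 1.6 in from the vertical weld.
Polar moment about centroid: J = I_x + I_y = [10.5³/12 + 2×6×5.25²] + [10.5×1.6² + 2(6³/12 + 6×1.4²)] = 513.6 in³.
Direct shear f_v = P/L_w = 80.3 / 22.5 = 3.569 kip/in (vertical).
Torsion M = P·e = 80.3 × 8.5 = 682.55 kip·in.
Critical point at (x, y) = (4.4, 5.25) from centroid. f_tx = M·y/J = 6.977 kip/in; f_ty = M·x/J = 5.847 kip/in.
Resultant f_max = √[f_tx² + (f_v + f_ty)²] = √[6.977² + (3.569 + 5.847)²] = 11.72 kip/in.
Capacity per unit length: φr_n = 0.75 × 0.6 × 80 × (0.707 × 0.375) = 9.544 kip/in.
11.72 > 9.544 → NOT adequate.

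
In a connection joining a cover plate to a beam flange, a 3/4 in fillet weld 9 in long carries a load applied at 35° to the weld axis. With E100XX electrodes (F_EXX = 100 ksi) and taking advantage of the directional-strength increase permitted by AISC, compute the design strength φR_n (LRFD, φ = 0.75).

φR_n ≈ 261 kips

t_e = 0.707 × 0.75 = 0.5302 in; A_we = 0.5302 × 9 = 4.772 in².
Directional factor: 1.0 + 0.5 sin^1.5(35°) = 1.217.
F_nw = 0.6 × 100 × 1.217 = 73.03 ksi.
φR_n = 0.75 × 73.03 × 4.772 = 261.4 kips.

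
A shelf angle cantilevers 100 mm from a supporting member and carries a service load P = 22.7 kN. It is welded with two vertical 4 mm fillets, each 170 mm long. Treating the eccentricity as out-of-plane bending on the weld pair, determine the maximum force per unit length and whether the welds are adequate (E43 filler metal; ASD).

E43XX → F_EXX = 430 MPa.
L_w = 2 × 170 = 340 mm; section modulus (unit throat) S = 2 × L²/6 = 9633 mm².
Direct shear f_v = P/L_w = 22.7×10³/340 = 66.76 N/mm.
Moment M = P × e = 22.7×10³ × 100 = 2270000 N·mm; bending f_b = M/S = 235.6 N/mm.
f_max = √(f_v² + f_b²) = √(66.76² + 235.6²) = 244.9 N/mm.
r_n/Ω = (1/2.0) × 0.6 × 430 × (0.707 × 4) = 364.8 N/mm → adequate.

f_max ≈ 245 N/mm; adequate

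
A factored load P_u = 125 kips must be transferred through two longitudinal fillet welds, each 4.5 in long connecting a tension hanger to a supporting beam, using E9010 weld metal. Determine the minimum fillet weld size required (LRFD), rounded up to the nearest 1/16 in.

E90XX → F_EXX = 90 ksi.
Total weld length L = 9 in.
Required throat t_e = P_u / (φ × 0.6 F_EXX × L) = 125 / (0.75 × 0.6 × 90 × 9) = 0.3429 in.
Required leg w = t_e / 0.707 = 0.4851 in → use 1/2 in.

w = 1/2 in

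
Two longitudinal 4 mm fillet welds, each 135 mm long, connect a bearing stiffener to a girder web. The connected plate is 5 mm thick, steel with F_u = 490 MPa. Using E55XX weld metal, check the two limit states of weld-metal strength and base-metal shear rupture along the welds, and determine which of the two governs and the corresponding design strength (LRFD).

φR_n ≈ 189 kN (weld metal governs)

E55XX → F_EXX = 550 MPa.
t_e = 0.707 × 4 = 2.828 mm; L = 270 mm.
Weld metal: φR_n = 0.75 × 0.6 × 550 × 2.828 × 270 × 10⁻³ = 189 kN.
Base metal (shear rupture): φR_n = 0.75 × 0.6 × 490 × 5 × 270 × 10⁻³ = 297.7 kN.
Governing: weld metal.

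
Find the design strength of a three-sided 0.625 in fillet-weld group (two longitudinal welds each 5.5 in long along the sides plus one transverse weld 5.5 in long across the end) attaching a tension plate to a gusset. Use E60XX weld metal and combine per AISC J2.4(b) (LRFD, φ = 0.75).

φR_n ≈ 210 kip

E60XX → F_EXX = 60 ksi.
t_e = 0.707 × 0.625 = 0.4419 in.
R_nwl = 0.6 × 60 × 0.4419 × 11 = 175 kip (longitudinal, 2 welds).
R_nwt = 0.6 × 60 × 0.4419 × 5.5 = 87.49 kip (transverse, base value).
(i) R_nwl + R_nwt = 262.5 kip; (ii) 0.85 R_nwl + 1.5 R_nwt = 280 kip.
R_n = max = 280 kip [governs: (ii)]; φR_n = 210 kip.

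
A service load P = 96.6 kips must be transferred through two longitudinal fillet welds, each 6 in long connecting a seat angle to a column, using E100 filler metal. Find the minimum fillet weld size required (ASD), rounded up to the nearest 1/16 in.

E100XX → F_EXX = 100 ksi.
Total weld length L = 12 in.
Required throat t_e = P × Ω / (0.6 F_EXX × L) = 96.6 × 2.0 / (0.6 × 100 × 12) = 0.2683 in.
Required leg w = t_e / 0.707 = 0.3795 in → use 7/16 in.

w = 7/16 in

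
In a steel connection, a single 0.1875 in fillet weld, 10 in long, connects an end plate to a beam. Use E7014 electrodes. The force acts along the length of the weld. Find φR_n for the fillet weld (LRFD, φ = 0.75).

φR_n ≈ 41.8 kips

E70XX → F_EXX = 70 ksi.
Effective throat t_e = 0.707 × 0.1875 = 0.1326 in.
Total length L = 10 in; A_we = 0.1326 × 10 = 1.326 in².
F_nw = 0.6 F_EXX = 0.6 × 70 = 42 ksi.
φR_n = 0.75 × 42 × 1.326 = 41.76 kips.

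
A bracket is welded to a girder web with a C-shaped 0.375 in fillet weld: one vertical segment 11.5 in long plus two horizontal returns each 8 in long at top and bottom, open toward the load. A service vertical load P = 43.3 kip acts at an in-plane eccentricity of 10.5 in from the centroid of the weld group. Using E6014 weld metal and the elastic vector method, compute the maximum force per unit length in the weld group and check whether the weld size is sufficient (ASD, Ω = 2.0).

E60XX → F_EXX = 60 ksi.
Total weld length L_w = 27.5 in. Treat welds as unit-width lines.
Centroid: x̄ = 2×8×4 / 27.5 = 2.327 in from the vertical weld.
Polar moment about centroid: J = I_x + I_y = [11.5³/12 + 2×8×5.75²] + [11.5×2.327² + 2(8³/12 + 8×1.673²)] = 848.1 in³.
Direct shear f_v = P/L_w = 43.3 / 27.5 = 1.575 kip/in (vertical).
Torsion M = P·e = 43.3 × 10.5 = 454.65 kip·in.
Critical point at (x, y) = (5.673, 5.75) from centroid. f_tx = M·y/J = 3.082 kip/in; f_ty = M·x/J = 3.041 kip/in.
Resultant f_max = √[f_tx² + (f_v + f_ty)²] = √[3.082² + (1.575 + 3.041)²] = 5.55 kip/in.
Capacity per unit length: r_n/Ω = (1/2.0) × 0.6 × 60 × (0.707 × 0.375) = 4.772 kip/in.
5.55 > 4.772 → NOT adequate.

f_max ≈ 5.55 kip/in; NOT adequate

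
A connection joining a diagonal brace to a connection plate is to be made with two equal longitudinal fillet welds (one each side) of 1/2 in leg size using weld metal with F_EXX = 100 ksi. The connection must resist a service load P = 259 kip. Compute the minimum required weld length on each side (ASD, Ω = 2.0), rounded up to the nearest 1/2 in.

L = 12.5 in on each side

Throat t_e = 0.707 × 0.5 = 0.3535 in.
r_n/Ω = (0.6 × 100 × 0.3535) / 2.0 = 10.6 kip/in.
L_req = P / (r_n/Ω) = 259 / 10.6 = 24.42 in total.
Per side: 24.42 / 2 = 12.21 in.
Round up → use L = 12.5 in on each side.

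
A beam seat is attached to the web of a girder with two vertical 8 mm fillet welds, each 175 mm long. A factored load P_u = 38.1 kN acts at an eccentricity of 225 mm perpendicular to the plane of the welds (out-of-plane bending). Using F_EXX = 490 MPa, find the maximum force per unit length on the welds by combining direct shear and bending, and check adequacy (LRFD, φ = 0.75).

L_w = 2 × 175 = 350 mm; section modulus (unit throat) S = 2 × L²/6 = 10210 mm².
Direct shear f_v = P/L_w = 38.1×10³/350 = 108.9 N/mm.
Moment M = P × e = 38.1×10³ × 225 = 8572500 N·mm; bending f_b = M/S = 839.8 N/mm.
f_max = √(f_v² + f_b²) = √(108.9² + 839.8²) = 846.8 N/mm.
φr_n = 0.75 × 0.6 × 490 × (0.707 × 8) = 1247 N/mm → adequate.

f_max ≈ 847 N/mm; adequate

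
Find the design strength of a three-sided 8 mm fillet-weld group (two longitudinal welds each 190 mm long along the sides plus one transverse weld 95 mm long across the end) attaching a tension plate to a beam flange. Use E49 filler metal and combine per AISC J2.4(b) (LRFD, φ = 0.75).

φR_n ≈ 592 kN

E49XX → F_EXX = 490 MPa.
t_e = 0.707 × 8 = 5.656 mm.
R_nwl = 0.6 × 490 × 5.656 × 380 × 10⁻³ = 631.9 kN (longitudinal, 2 welds).
R_nwt = 0.6 × 490 × 5.656 × 95 × 10⁻³ = 158 kN (transverse, base value).
(i) R_nwl + R_nwt = 789.9 kN; (ii) 0.85 R_nwl + 1.5 R_nwt = 774.1 kN.
R_n = max = 789.9 kN [governs: (i)]; φR_n = 592.4 kN.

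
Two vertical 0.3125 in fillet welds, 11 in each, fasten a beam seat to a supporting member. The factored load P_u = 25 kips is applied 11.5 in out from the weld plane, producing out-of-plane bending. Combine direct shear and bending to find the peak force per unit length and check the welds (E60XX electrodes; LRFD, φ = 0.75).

E60XX → F_EXX = 60 ksi.
L_w = 2 × 11 = 22 in; section modulus (unit throat) S = 2 × L²/6 = 40.33 in².
Direct shear f_v = P/L_w = 25/22 = 1.136 kip/in.
Moment M = P × e = 25 × 11.5 = 287.5 kip·in; bending f_b = M/S = 7.128 kip/in.
f_max = √(f_v² + f_b²) = √(1.136² + 7.128²) = 7.218 kip/in.
φr_n = 0.75 × 0.6 × 60 × (0.707 × 0.3125) = 5.965 kip/in → NOT adequate.

f_max ≈ 7.22 kip/in; NOT adequate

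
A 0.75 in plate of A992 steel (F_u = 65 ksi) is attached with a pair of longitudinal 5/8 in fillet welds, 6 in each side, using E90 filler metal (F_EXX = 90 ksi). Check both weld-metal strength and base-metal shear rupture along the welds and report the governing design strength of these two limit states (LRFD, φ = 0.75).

t_e = 0.707 × 0.625 = 0.4419 in; L = 12 in.
Weld metal: φR_n = 0.75 × 0.6 × 90 × 0.4419 × 12 = 214.8 kips.
Base metal (shear rupture): φR_n = 0.75 × 0.6 × 65 × 0.75 × 12 = 263.2 kips.
Governing: weld metal.

φR_n ≈ 215 kips (weld metal governs)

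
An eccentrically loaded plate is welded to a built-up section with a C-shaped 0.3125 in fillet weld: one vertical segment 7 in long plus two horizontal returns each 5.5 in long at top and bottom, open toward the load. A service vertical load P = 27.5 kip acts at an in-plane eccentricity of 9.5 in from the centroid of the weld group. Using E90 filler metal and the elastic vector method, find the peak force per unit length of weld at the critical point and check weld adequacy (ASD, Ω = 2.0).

E90XX → F_EXX = 90 ksi.
Total weld length L_w = 18 in. Treat welds as unit-width lines.
Centroid: x̄ = 2×5.5×2.75 / 18 = 1.681 in from the vertical weld.
Polar moment about centroid: J = I_x + I_y = [7³/12 + 2×5.5×3.5²] + [7×1.681² + 2(5.5³/12 + 5.5×1.069²)] = 223.4 in³.
Direct shear f_v = P/L_w = 27.5 / 18 = 1.528 kip/in (vertical).
Torsion M = P·e = 27.5 × 9.5 = 261.25 kip·in.
Critical point at (x, y) = (3.819, 3.5) from centroid. f_tx = M·y/J = 4.093 kip/in; f_ty = M·x/J = 4.466 kip/in.
Resultant f_max = √[f_tx² + (f_v + f_ty)²] = √[4.093² + (1.528 + 4.466)²] = 7.258 kip/in.
Capacity per unit length: r_n/Ω = (1/2.0) × 0.6 × 90 × (0.707 × 0.3125) = 5.965 kip/in.
7.258 > 5.965 → NOT adequate.

f_max ≈ 7.26 kip/in; NOT adequate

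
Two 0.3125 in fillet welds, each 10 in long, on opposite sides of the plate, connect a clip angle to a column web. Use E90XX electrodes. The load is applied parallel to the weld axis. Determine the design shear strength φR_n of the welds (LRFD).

E90XX → F_EXX = 90 ksi.
Effective throat t_e = 0.707 × 0.3125 = 0.2209 in.
Total length L = 20 in; A_we = 0.2209 × 20 = 4.419 in².
F_nw = 0.6 F_EXX = 0.6 × 90 = 54 ksi.
φR_n = 0.75 × 54 × 4.419 = 179 kips.

φR_n ≈ 179 kips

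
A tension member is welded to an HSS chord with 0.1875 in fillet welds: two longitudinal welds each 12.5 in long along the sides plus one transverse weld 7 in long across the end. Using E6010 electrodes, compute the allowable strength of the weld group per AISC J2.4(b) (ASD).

E60XX → F_EXX = 60 ksi.
t_e = 0.707 × 0.1875 = 0.1326 in.
R_nwl = 0.6 × 60 × 0.1326 × 25 = 119.3 kip (longitudinal, 2 welds).
R_nwt = 0.6 × 60 × 0.1326 × 7 = 33.41 kip (transverse, base value).
(i) R_nwl + R_nwt = 152.7 kip; (ii) 0.85 R_nwl + 1.5 R_nwt = 151.5 kip.
R_n = max = 152.7 kip [governs: (i)]; R_n/Ω = 76.36 kip.

R_n/Ω ≈ 76.4 kip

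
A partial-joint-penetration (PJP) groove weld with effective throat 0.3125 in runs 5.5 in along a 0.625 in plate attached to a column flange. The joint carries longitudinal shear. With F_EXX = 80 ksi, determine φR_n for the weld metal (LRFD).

φR_n ≈ 61.9 kip

Effective throat (given) t_e = 0.3125 in.
A_we = 0.3125 × 5.5 = 1.719 in².
F_nw = 0.6 F_EXX = 48 ksi.
φR_n = 0.75 × 48 × 1.719 = 61.88 kip.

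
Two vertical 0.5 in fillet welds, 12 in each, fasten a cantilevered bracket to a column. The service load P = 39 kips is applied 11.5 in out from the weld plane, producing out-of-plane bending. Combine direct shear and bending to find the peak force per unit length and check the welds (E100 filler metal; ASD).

f_max ≈ 9.48 kip/in; adequate

E100XX → F_EXX = 100 ksi.
L_w = 2 × 12 = 24 in; section modulus (unit throat) S = 2 × L²/6 = 48 in².
Direct shear f_v = P/L_w = 39/24 = 1.625 kip/in.
Moment M = P × e = 39 × 11.5 = 448.5 kip·in; bending f_b = M/S = 9.344 kip/in.
f_max = √(f_v² + f_b²) = √(1.625² + 9.344²) = 9.484 kip/in.
r_n/Ω = (1/2.0) × 0.6 × 100 × (0.707 × 0.5) = 10.6 kip/in → adequate.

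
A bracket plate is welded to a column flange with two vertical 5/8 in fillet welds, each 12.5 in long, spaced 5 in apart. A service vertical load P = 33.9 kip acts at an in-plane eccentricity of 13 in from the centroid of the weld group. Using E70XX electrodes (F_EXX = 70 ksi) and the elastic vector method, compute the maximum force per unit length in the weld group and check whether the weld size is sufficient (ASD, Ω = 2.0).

f_max ≈ 6.78 kip/in; adequate

Total weld length L_w = 25 in. Treat welds as unit-width lines.
Polar moment about centroid: J = 2[d³/12 + d(b/2)²] = 2[12.5³/12 + 12.5×2.5²] = 481.8 in³.
Direct shear f_v = P/L_w = 33.9 / 25 = 1.356 kip/in (vertical).
Torsion M = P·e = 33.9 × 13 = 440.7 kip·in.
Critical point at (x, y) = (2.5, 6.25) from centroid. f_tx = M·y/J = 5.717 kip/in; f_ty = M·x/J = 2.287 kip/in.
Resultant f_max = √[f_tx² + (f_v + f_ty)²] = √[5.717² + (1.356 + 2.287)²] = 6.779 kip/in.
Capacity per unit length: r_n/Ω = (1/2.0) × 0.6 × 70 × (0.707 × 0.625) = 9.279 kip/in.
6.779 ≤ 9.279 → adequate.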